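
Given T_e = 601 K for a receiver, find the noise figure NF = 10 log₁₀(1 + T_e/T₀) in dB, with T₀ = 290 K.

4.87 dB

F = 1 + T_e/T₀ = 1 + 601/290 = 3.07241
NF = 10 log₁₀(3.07241) = 4.87 dB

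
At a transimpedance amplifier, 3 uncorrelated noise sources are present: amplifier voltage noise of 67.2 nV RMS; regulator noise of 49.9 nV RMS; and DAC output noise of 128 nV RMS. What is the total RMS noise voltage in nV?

Uncorrelated sources add in power (mean-square): V_tot = √(ΣV_i²)
V_tot = √[(6.72×10⁻⁸)² + (4.99×10⁻⁸)² + (1.28×10⁻⁷)²] = 1.53×10⁻⁷ V = 153 nV

153 nV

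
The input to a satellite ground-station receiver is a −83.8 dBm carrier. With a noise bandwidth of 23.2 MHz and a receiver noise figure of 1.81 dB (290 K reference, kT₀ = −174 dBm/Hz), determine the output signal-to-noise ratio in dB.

14.7 dB

Noise floor: N = −174 + 10 log₁₀(B) + NF
10 log₁₀(2.32×10⁷) = 73.65 dB
N = −174 + 73.65 + 1.81 = −98.54 dBm
SNR = P_sig − N = −83.8 − (−98.54) = 14.74 dB → 14.7 dB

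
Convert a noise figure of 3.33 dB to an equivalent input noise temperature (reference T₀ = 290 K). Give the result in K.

F = 10^(3.33/10) = 2.15278
T_e = (F − 1)·T₀ = (2.15278 − 1) × 290 = 334 K

334 K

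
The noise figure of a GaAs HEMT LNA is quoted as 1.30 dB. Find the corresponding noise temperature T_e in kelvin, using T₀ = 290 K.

F = 10^(1.30/10) = 1.34896
T_e = (F − 1)·T₀ = (1.34896 − 1) × 290 = 101 K

101 K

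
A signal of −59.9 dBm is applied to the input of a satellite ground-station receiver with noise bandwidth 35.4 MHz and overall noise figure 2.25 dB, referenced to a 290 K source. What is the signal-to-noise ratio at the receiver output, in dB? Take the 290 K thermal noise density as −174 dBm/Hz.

Noise floor: N = −174 + 10 log₁₀(B) + NF
10 log₁₀(3.54×10⁷) = 75.49 dB
N = −174 + 75.49 + 2.25 = −96.26 dBm
SNR = P_sig − N = −59.9 − (−96.26) = 36.36 dB → 36.4 dB

36.4 dB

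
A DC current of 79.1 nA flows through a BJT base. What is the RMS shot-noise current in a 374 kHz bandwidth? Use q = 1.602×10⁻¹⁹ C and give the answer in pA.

97.4 pA

I_n = √(2qI·B)
2qI·B = 2 × 1.602×10⁻¹⁹ × 7.91×10⁻⁸ × 3.74×10⁵ = 9.48×10⁻²¹ A²
I_n = √(9.48×10⁻²¹) = 9.74×10⁻¹¹ A = 97.4 pA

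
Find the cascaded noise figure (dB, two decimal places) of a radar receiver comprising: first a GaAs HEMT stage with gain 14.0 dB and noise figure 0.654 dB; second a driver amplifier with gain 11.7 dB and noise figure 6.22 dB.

1.10 dB

Convert to linear (a loss of L dB is a gain of −L dB): F_i = 10^(NF_i/10), G_i = 10^(G_i,dB/10)
  Stage 1: F_1 = 10^(0.654/10) = 1.163, G_1 = 10^(14.0/10) = 25.12
  Stage 2: F_2 = 10^(6.22/10) = 4.188, G_2 = 10^(11.7/10) = 14.79
Friis cascade:
  F = 1.163 + (4.188 − 1)/25.12 = 1.289
NF = 10 log₁₀(1.289) = 1.10 dB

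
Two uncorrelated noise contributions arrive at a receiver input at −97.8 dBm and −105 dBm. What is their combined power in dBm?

Convert to linear, add, convert back:
P₁ = 1.66×10⁻¹³ W, P₂ = 3.16×10⁻¹⁴ W
P_tot = 1.98×10⁻¹³ W → 10 log₁₀(P_tot / 10⁻³) = −97.0 dBm

−97.0 dBm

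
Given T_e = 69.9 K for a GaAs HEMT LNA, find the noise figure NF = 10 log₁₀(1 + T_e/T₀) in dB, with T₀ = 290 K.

0.938 dB

F = 1 + T_e/T₀ = 1 + 69.9/290 = 1.24103
NF = 10 log₁₀(1.24103) = 0.938 dB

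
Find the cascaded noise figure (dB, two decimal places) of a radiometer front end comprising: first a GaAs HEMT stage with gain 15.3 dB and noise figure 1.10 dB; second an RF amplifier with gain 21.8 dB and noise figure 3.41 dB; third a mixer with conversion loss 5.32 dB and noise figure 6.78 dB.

1.22 dB

Convert to linear (a loss of L dB is a gain of −L dB): F_i = 10^(NF_i/10), G_i = 10^(G_i,dB/10)
  Stage 1: F_1 = 10^(1.10/10) = 1.288, G_1 = 10^(15.3/10) = 33.88
  Stage 2: F_2 = 10^(3.41/10) = 2.193, G_2 = 10^(21.8/10) = 151.4
  Stage 3: F_3 = 10^(6.78/10) = 4.764, G_3 = 10^(−5.32/10) = 0.2938
Friis cascade:
  F = 1.288 + (2.193 − 1)/33.88 + (4.764 − 1)/5129 = 1.324
NF = 10 log₁₀(1.324) = 1.22 dB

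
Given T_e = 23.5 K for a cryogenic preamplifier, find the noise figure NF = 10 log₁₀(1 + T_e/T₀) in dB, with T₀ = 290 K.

0.338 dB

F = 1 + T_e/T₀ = 1 + 23.5/290 = 1.08103
NF = 10 log₁₀(1.08103) = 0.338 dB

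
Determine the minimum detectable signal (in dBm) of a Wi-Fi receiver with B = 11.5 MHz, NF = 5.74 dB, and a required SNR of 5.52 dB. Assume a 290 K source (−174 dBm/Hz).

−92.1 dBm

Sensitivity = −174 + 10 log₁₀(B) + NF + SNR_min
= −174 + 70.61 + 5.74 + 5.52
= −92.13 dBm → −92.1 dBm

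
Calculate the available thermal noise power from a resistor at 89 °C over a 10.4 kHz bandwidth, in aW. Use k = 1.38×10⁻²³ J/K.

52.0 aW

T = 89 °C + 273.15 = 362.15 K
P_n = kTB = 1.38×10⁻²³ × 362.15 × 1.04×10⁴ = 5.20×10⁻¹⁷ W = 52.0 aW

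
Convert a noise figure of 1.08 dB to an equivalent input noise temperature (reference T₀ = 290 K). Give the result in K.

81.9 K

F = 10^(1.08/10) = 1.28233
T_e = (F − 1)·T₀ = (1.28233 − 1) × 290 = 81.9 K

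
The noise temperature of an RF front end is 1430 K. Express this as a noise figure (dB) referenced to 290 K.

7.73 dB

F = 1 + T_e/T₀ = 1 + 1430/290 = 5.93103
NF = 10 log₁₀(5.93103) = 7.73 dB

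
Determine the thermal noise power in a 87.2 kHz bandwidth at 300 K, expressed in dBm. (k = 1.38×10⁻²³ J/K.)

−124.4 dBm

P_n = kTB = 1.38×10⁻²³ × 300 × 8.72×10⁴ = 3.61×10⁻¹⁶ W
In dBm: 10 log₁₀(3.61×10⁻¹⁶ / 10⁻³) = −124.4 dBm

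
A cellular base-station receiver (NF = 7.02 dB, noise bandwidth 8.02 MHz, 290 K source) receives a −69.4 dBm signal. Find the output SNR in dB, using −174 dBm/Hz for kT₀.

Noise floor: N = −174 + 10 log₁₀(B) + NF
10 log₁₀(8.02×10⁶) = 69.04 dB
N = −174 + 69.04 + 7.02 = −97.94 dBm
SNR = P_sig − N = −69.4 − (−97.94) = 28.54 dB → 28.5 dB

28.5 dB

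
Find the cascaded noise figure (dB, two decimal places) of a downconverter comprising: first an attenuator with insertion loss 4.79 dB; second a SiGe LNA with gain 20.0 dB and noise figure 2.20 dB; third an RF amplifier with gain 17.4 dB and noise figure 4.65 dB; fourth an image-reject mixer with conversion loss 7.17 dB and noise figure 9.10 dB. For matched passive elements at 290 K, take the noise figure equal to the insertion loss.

Convert to linear (a loss of L dB is a gain of −L dB): F_i = 10^(NF_i/10), G_i = 10^(G_i,dB/10)
  Stage 1: F_1 = 10^(4.79/10) = 3.013, G_1 = 10^(−4.79/10) = 0.3319
  Stage 2: F_2 = 10^(2.20/10) = 1.660, G_2 = 10^(20.0/10) = 100.0
  Stage 3: F_3 = 10^(4.65/10) = 2.917, G_3 = 10^(17.4/10) = 54.95
  Stage 4: F_4 = 10^(9.10/10) = 8.128, G_4 = 10^(−7.17/10) = 0.1919
Friis cascade:
  F = 3.013 + (1.660 − 1)/0.3319 + (2.917 − 1)/33.19 + (8.128 − 1)/1824 = 5.062
NF = 10 log₁₀(5.062) = 7.04 dB

7.04 dB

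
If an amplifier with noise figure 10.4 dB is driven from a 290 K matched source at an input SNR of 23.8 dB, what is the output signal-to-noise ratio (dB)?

By definition F = SNR_in/SNR_out, so in dB: SNR_out = SNR_in − NF
SNR_out = 23.8 − 10.4 = 13.4 dB

13.4 dB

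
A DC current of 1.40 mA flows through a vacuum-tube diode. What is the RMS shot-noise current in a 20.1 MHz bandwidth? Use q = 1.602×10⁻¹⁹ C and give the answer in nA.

I_n = √(2qI·B)
2qI·B = 2 × 1.602×10⁻¹⁹ × 1.40×10⁻³ × 2.01×10⁷ = 9.02×10⁻¹⁵ A²
I_n = √(9.02×10⁻¹⁵) = 9.50×10⁻⁸ A = 95.0 nA

95.0 nA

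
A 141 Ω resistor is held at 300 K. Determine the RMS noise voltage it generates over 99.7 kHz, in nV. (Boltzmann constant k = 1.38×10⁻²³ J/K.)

482 nV

V_n = √(4kTRB)
4kTRB = 4 × 1.38×10⁻²³ × 300 × 1.41×10² × 9.97×10⁴ = 2.33×10⁻¹³ V²
V_n = √(2.33×10⁻¹³) = 4.82×10⁻⁷ V = 482 nV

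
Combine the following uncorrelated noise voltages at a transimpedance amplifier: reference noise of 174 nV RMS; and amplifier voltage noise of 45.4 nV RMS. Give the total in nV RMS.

Uncorrelated sources add in power (mean-square): V_tot = √(ΣV_i²)
V_tot = √[(1.74×10⁻⁷)² + (4.54×10⁻⁸)²] = 1.80×10⁻⁷ V = 180 nV

180 nV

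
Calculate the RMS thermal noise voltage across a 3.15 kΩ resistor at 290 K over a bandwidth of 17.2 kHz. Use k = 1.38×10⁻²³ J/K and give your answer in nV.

931 nV

V_n = √(4kTRB)
4kTRB = 4 × 1.38×10⁻²³ × 290 × 3.15×10³ × 1.72×10⁴ = 8.67×10⁻¹³ V²
V_n = √(8.67×10⁻¹³) = 9.31×10⁻⁷ V = 931 nV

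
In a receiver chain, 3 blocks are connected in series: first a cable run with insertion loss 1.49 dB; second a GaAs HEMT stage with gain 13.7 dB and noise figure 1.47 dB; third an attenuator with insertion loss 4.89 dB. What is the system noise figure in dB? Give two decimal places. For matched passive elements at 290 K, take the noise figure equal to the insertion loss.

Convert to linear (a loss of L dB is a gain of −L dB): F_i = 10^(NF_i/10), G_i = 10^(G_i,dB/10)
  Stage 1: F_1 = 10^(1.49/10) = 1.409, G_1 = 10^(−1.49/10) = 0.7096
  Stage 2: F_2 = 10^(1.47/10) = 1.403, G_2 = 10^(13.7/10) = 23.44
  Stage 3: F_3 = 10^(4.89/10) = 3.083, G_3 = 10^(−4.89/10) = 0.3243
Friis cascade:
  F = 1.409 + (1.403 − 1)/0.7096 + (3.083 − 1)/16.63 = 2.102
NF = 10 log₁₀(2.102) = 3.23 dB

3.23 dB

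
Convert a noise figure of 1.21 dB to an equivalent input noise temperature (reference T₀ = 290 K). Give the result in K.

93.2 K

F = 10^(1.21/10) = 1.3213
T_e = (F − 1)·T₀ = (1.3213 − 1) × 290 = 93.2 K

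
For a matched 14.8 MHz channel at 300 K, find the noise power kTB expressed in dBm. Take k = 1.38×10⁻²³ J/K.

P_n = kTB = 1.38×10⁻²³ × 300 × 1.48×10⁷ = 6.13×10⁻¹⁴ W
In dBm: 10 log₁₀(6.13×10⁻¹⁴ / 10⁻³) = −102.1 dBm

−102.1 dBm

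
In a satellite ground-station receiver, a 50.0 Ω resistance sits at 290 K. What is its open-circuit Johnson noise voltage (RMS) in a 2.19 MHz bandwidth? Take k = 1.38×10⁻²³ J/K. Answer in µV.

1.32 µV

V_n = √(4kTRB)
4kTRB = 4 × 1.38×10⁻²³ × 290 × 5.00×10¹ × 2.19×10⁶ = 1.75×10⁻¹² V²
V_n = √(1.75×10⁻¹²) = 1.32×10⁻⁶ V = 1.32 µV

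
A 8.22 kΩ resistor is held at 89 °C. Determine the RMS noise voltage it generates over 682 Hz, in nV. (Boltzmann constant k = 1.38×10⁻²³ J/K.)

335 nV

T = 89 °C + 273.15 = 362.15 K
V_n = √(4kTRB)
4kTRB = 4 × 1.38×10⁻²³ × 362.15 × 8.22×10³ × 6.82×10² = 1.12×10⁻¹³ V²
V_n = √(1.12×10⁻¹³) = 3.35×10⁻⁷ V = 335 nV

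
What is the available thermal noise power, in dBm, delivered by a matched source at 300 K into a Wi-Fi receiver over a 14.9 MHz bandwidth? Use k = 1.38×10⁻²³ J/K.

P_n = kTB = 1.38×10⁻²³ × 300 × 1.49×10⁷ = 6.17×10⁻¹⁴ W
In dBm: 10 log₁₀(6.17×10⁻¹⁴ / 10⁻³) = −102.1 dBm

−102.1 dBm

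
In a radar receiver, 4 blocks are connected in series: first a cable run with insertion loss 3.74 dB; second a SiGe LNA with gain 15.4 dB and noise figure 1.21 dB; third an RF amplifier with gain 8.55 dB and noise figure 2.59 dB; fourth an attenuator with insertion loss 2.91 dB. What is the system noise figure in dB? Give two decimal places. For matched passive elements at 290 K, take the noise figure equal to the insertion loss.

Convert to linear (a loss of L dB is a gain of −L dB): F_i = 10^(NF_i/10), G_i = 10^(G_i,dB/10)
  Stage 1: F_1 = 10^(3.74/10) = 2.366, G_1 = 10^(−3.74/10) = 0.4227
  Stage 2: F_2 = 10^(1.21/10) = 1.321, G_2 = 10^(15.4/10) = 34.67
  Stage 3: F_3 = 10^(2.59/10) = 1.816, G_3 = 10^(8.55/10) = 7.161
  Stage 4: F_4 = 10^(2.91/10) = 1.954, G_4 = 10^(−2.91/10) = 0.5117
Friis cascade:
  F = 2.366 + (1.321 − 1)/0.4227 + (1.816 − 1)/14.66 + (1.954 − 1)/105.0 = 3.191
NF = 10 log₁₀(3.191) = 5.04 dB

5.04 dB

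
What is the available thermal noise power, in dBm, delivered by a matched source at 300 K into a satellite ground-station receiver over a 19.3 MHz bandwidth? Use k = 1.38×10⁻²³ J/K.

−101.0 dBm

P_n = kTB = 1.38×10⁻²³ × 300 × 1.93×10⁷ = 7.99×10⁻¹⁴ W
In dBm: 10 log₁₀(7.99×10⁻¹⁴ / 10⁻³) = −101.0 dBm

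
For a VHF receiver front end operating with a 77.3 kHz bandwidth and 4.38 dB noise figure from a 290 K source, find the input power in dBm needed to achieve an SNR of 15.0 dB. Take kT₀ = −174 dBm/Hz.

−105.7 dBm

Sensitivity = −174 + 10 log₁₀(B) + NF + SNR_min
= −174 + 48.88 + 4.38 + 15.0
= −105.74 dBm → −105.7 dBm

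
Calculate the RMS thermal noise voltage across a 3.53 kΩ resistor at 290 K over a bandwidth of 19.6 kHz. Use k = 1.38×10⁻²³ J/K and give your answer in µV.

V_n = √(4kTRB)
4kTRB = 4 × 1.38×10⁻²³ × 290 × 3.53×10³ × 1.96×10⁴ = 1.11×10⁻¹² V²
V_n = √(1.11×10⁻¹²) = 1.05×10⁻⁶ V = 1.05 µV

1.05 µV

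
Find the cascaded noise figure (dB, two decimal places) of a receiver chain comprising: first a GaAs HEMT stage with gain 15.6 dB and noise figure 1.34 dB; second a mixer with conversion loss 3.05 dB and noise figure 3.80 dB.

Convert to linear (a loss of L dB is a gain of −L dB): F_i = 10^(NF_i/10), G_i = 10^(G_i,dB/10)
  Stage 1: F_1 = 10^(1.34/10) = 1.361, G_1 = 10^(15.6/10) = 36.31
  Stage 2: F_2 = 10^(3.80/10) = 2.399, G_2 = 10^(−3.05/10) = 0.4955
Friis cascade:
  F = 1.361 + (2.399 − 1)/36.31 = 1.400
NF = 10 log₁₀(1.400) = 1.46 dB

1.46 dB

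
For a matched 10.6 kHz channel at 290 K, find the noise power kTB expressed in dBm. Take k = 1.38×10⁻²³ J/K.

P_n = kTB = 1.38×10⁻²³ × 290 × 1.06×10⁴ = 4.24×10⁻¹⁷ W
In dBm: 10 log₁₀(4.24×10⁻¹⁷ / 10⁻³) = −133.7 dBm

−133.7 dBm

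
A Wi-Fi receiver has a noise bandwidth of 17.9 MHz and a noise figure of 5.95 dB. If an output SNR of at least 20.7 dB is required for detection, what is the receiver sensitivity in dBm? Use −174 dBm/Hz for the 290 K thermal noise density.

−74.8 dBm

Sensitivity = −174 + 10 log₁₀(B) + NF + SNR_min
= −174 + 72.53 + 5.95 + 20.7
= −74.82 dBm → −74.8 dBm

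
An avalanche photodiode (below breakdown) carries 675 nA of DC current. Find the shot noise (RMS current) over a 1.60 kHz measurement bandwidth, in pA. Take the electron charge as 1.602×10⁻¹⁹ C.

I_n = √(2qI·B)
2qI·B = 2 × 1.602×10⁻¹⁹ × 6.75×10⁻⁷ × 1.60×10³ = 3.46×10⁻²² A²
I_n = √(3.46×10⁻²²) = 1.86×10⁻¹¹ A = 18.6 pA

18.6 pA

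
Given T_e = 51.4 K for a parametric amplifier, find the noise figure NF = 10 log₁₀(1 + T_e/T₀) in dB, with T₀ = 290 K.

0.709 dB

F = 1 + T_e/T₀ = 1 + 51.4/290 = 1.17724
NF = 10 log₁₀(1.17724) = 0.709 dB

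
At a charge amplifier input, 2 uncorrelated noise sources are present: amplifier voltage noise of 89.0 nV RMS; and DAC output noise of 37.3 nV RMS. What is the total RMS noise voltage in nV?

Uncorrelated sources add in power (mean-square): V_tot = √(ΣV_i²)
V_tot = √[(8.90×10⁻⁸)² + (3.73×10⁻⁸)²] = 9.65×10⁻⁸ V = 96.5 nV

96.5 nV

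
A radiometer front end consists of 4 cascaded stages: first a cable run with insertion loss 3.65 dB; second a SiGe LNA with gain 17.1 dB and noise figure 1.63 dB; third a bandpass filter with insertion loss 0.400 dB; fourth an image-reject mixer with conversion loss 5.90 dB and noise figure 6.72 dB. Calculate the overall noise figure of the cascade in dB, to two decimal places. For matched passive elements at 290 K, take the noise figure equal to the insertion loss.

Convert to linear (a loss of L dB is a gain of −L dB): F_i = 10^(NF_i/10), G_i = 10^(G_i,dB/10)
  Stage 1: F_1 = 10^(3.65/10) = 2.317, G_1 = 10^(−3.65/10) = 0.4315
  Stage 2: F_2 = 10^(1.63/10) = 1.455, G_2 = 10^(17.1/10) = 51.29
  Stage 3: F_3 = 10^(0.400/10) = 1.096, G_3 = 10^(−0.400/10) = 0.9120
  Stage 4: F_4 = 10^(6.72/10) = 4.699, G_4 = 10^(−5.90/10) = 0.2570
Friis cascade:
  F = 2.317 + (1.455 − 1)/0.4315 + (1.096 − 1)/22.13 + (4.699 − 1)/20.18 = 3.560
NF = 10 log₁₀(3.560) = 5.52 dB

5.52 dB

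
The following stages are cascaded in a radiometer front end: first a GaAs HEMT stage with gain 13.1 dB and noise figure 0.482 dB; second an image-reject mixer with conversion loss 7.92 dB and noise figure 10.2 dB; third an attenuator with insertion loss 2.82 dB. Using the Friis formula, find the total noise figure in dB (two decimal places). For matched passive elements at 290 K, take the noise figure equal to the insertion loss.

2.69 dB

Convert to linear (a loss of L dB is a gain of −L dB): F_i = 10^(NF_i/10), G_i = 10^(G_i,dB/10)
  Stage 1: F_1 = 10^(0.482/10) = 1.117, G_1 = 10^(13.1/10) = 20.42
  Stage 2: F_2 = 10^(10.2/10) = 10.47, G_2 = 10^(−7.92/10) = 0.1614
  Stage 3: F_3 = 10^(2.82/10) = 1.914, G_3 = 10^(−2.82/10) = 0.5224
Friis cascade:
  F = 1.117 + (10.47 − 1)/20.42 + (1.914 − 1)/3.296 = 1.859
NF = 10 log₁₀(1.859) = 2.69 dB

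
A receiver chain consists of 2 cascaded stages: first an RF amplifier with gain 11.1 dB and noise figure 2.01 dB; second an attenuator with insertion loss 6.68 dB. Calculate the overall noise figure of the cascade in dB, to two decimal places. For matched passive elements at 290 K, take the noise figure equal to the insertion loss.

2.72 dB

Convert to linear (a loss of L dB is a gain of −L dB): F_i = 10^(NF_i/10), G_i = 10^(G_i,dB/10)
  Stage 1: F_1 = 10^(2.01/10) = 1.589, G_1 = 10^(11.1/10) = 12.88
  Stage 2: F_2 = 10^(6.68/10) = 4.656, G_2 = 10^(−6.68/10) = 0.2148
Friis cascade:
  F = 1.589 + (4.656 − 1)/12.88 = 1.872
NF = 10 log₁₀(1.872) = 2.72 dB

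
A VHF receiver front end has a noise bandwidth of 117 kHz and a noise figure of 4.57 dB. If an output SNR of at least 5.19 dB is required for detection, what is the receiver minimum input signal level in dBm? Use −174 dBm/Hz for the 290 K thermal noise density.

−113.6 dBm

Sensitivity = −174 + 10 log₁₀(B) + NF + SNR_min
= −174 + 50.68 + 4.57 + 5.19
= −113.56 dBm → −113.6 dBm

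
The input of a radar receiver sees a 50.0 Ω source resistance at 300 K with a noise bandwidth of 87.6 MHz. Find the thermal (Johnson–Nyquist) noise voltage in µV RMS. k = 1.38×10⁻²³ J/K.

V_n = √(4kTRB)
4kTRB = 4 × 1.38×10⁻²³ × 300 × 5.00×10¹ × 8.76×10⁷ = 7.25×10⁻¹¹ V²
V_n = √(7.25×10⁻¹¹) = 8.52×10⁻⁶ V = 8.52 µV

8.52 µV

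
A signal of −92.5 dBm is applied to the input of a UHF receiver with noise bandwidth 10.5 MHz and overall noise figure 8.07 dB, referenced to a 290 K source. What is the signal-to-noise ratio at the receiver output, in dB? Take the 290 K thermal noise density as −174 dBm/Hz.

Noise floor: N = −174 + 10 log₁₀(B) + NF
10 log₁₀(1.05×10⁷) = 70.21 dB
N = −174 + 70.21 + 8.07 = −95.72 dBm
SNR = P_sig − N = −92.5 − (−95.72) = 3.22 dB → 3.2 dB

3.2 dB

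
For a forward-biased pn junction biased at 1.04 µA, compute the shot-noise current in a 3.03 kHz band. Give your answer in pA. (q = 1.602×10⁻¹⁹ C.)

31.8 pA

I_n = √(2qI·B)
2qI·B = 2 × 1.602×10⁻¹⁹ × 1.04×10⁻⁶ × 3.03×10³ = 1.01×10⁻²¹ A²
I_n = √(1.01×10⁻²¹) = 3.18×10⁻¹¹ A = 31.8 pA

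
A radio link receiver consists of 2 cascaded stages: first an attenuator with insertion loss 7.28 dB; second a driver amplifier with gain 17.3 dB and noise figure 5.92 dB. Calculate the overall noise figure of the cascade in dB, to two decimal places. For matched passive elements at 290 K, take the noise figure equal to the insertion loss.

13.20 dB

Convert to linear (a loss of L dB is a gain of −L dB): F_i = 10^(NF_i/10), G_i = 10^(G_i,dB/10)
  Stage 1: F_1 = 10^(7.28/10) = 5.346, G_1 = 10^(−7.28/10) = 0.1871
  Stage 2: F_2 = 10^(5.92/10) = 3.908, G_2 = 10^(17.3/10) = 53.70
Friis cascade:
  F = 5.346 + (3.908 − 1)/0.1871 = 20.89
NF = 10 log₁₀(20.89) = 13.20 dB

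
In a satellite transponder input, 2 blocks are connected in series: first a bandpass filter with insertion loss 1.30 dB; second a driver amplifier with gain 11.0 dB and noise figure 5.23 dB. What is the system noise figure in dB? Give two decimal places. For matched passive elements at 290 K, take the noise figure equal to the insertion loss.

Convert to linear (a loss of L dB is a gain of −L dB): F_i = 10^(NF_i/10), G_i = 10^(G_i,dB/10)
  Stage 1: F_1 = 10^(1.30/10) = 1.349, G_1 = 10^(−1.30/10) = 0.7413
  Stage 2: F_2 = 10^(5.23/10) = 3.334, G_2 = 10^(11.0/10) = 12.59
Friis cascade:
  F = 1.349 + (3.334 − 1)/0.7413 = 4.498
NF = 10 log₁₀(4.498) = 6.53 dB

6.53 dB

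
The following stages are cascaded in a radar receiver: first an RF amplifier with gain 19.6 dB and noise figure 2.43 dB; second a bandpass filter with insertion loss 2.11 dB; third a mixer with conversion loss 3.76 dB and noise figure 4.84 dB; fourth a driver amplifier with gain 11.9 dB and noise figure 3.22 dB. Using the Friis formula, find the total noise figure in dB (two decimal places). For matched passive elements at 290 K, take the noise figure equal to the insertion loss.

2.65 dB

Convert to linear (a loss of L dB is a gain of −L dB): F_i = 10^(NF_i/10), G_i = 10^(G_i,dB/10)
  Stage 1: F_1 = 10^(2.43/10) = 1.750, G_1 = 10^(19.6/10) = 91.20
  Stage 2: F_2 = 10^(2.11/10) = 1.626, G_2 = 10^(−2.11/10) = 0.6152
  Stage 3: F_3 = 10^(4.84/10) = 3.048, G_3 = 10^(−3.76/10) = 0.4207
  Stage 4: F_4 = 10^(3.22/10) = 2.099, G_4 = 10^(11.9/10) = 15.49
Friis cascade:
  F = 1.750 + (1.626 − 1)/91.20 + (3.048 − 1)/56.10 + (2.099 − 1)/23.60 = 1.840
NF = 10 log₁₀(1.840) = 2.65 dB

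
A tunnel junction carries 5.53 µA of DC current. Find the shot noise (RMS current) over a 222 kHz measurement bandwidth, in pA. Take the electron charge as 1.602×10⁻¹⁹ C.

I_n = √(2qI·B)
2qI·B = 2 × 1.602×10⁻¹⁹ × 5.53×10⁻⁶ × 2.22×10⁵ = 3.93×10⁻¹⁹ A²
I_n = √(3.93×10⁻¹⁹) = 6.27×10⁻¹⁰ A = 627 pA

627 pA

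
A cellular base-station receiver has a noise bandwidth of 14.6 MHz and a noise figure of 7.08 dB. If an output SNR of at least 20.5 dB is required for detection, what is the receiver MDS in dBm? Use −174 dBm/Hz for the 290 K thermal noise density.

−74.8 dBm

Sensitivity = −174 + 10 log₁₀(B) + NF + SNR_min
= −174 + 71.64 + 7.08 + 20.5
= −74.78 dBm → −74.8 dBm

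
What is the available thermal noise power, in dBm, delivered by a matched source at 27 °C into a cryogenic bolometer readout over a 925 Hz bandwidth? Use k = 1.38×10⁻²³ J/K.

T = 27 °C + 273.15 = 300.15 K
P_n = kTB = 1.38×10⁻²³ × 300.15 × 9.25×10² = 3.83×10⁻¹⁸ W
In dBm: 10 log₁₀(3.83×10⁻¹⁸ / 10⁻³) = −144.2 dBm

−144.2 dBm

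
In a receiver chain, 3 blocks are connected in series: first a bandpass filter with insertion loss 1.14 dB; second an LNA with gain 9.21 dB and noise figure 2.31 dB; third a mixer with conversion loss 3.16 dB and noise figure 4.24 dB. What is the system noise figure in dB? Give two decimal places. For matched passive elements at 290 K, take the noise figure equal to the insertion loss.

3.93 dB

Convert to linear (a loss of L dB is a gain of −L dB): F_i = 10^(NF_i/10), G_i = 10^(G_i,dB/10)
  Stage 1: F_1 = 10^(1.14/10) = 1.300, G_1 = 10^(−1.14/10) = 0.7691
  Stage 2: F_2 = 10^(2.31/10) = 1.702, G_2 = 10^(9.21/10) = 8.337
  Stage 3: F_3 = 10^(4.24/10) = 2.655, G_3 = 10^(−3.16/10) = 0.4831
Friis cascade:
  F = 1.300 + (1.702 − 1)/0.7691 + (2.655 − 1)/6.412 = 2.471
NF = 10 log₁₀(2.471) = 3.93 dB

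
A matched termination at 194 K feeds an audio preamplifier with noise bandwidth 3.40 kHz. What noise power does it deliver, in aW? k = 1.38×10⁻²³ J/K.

9.10 aW

P_n = kTB = 1.38×10⁻²³ × 194 × 3.40×10³ = 9.10×10⁻¹⁸ W = 9.10 aW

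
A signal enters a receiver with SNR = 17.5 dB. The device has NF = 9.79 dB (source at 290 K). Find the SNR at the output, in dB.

By definition F = SNR_in/SNR_out, so in dB: SNR_out = SNR_in − NF
SNR_out = 17.5 − 9.79 = 7.71 dB

7.71 dB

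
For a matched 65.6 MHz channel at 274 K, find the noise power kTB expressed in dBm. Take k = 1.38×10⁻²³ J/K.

−96.1 dBm

P_n = kTB = 1.38×10⁻²³ × 274 × 6.56×10⁷ = 2.48×10⁻¹³ W
In dBm: 10 log₁₀(2.48×10⁻¹³ / 10⁻³) = −96.1 dBm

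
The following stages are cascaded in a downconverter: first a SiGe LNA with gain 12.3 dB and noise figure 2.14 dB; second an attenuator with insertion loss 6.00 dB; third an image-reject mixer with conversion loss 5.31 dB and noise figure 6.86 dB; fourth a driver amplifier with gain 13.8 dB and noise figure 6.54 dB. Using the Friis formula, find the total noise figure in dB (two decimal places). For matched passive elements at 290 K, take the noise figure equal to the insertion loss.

7.41 dB

Convert to linear (a loss of L dB is a gain of −L dB): F_i = 10^(NF_i/10), G_i = 10^(G_i,dB/10)
  Stage 1: F_1 = 10^(2.14/10) = 1.637, G_1 = 10^(12.3/10) = 16.98
  Stage 2: F_2 = 10^(6.00/10) = 3.981, G_2 = 10^(−6.00/10) = 0.2512
  Stage 3: F_3 = 10^(6.86/10) = 4.853, G_3 = 10^(−5.31/10) = 0.2944
  Stage 4: F_4 = 10^(6.54/10) = 4.508, G_4 = 10^(13.8/10) = 23.99
Friis cascade:
  F = 1.637 + (3.981 − 1)/16.98 + (4.853 − 1)/4.266 + (4.508 − 1)/1.256 = 5.509
NF = 10 log₁₀(5.509) = 7.41 dB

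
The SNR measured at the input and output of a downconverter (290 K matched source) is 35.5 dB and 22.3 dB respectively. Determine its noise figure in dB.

NF (dB) = SNR_in(dB) − SNR_out(dB) when the source is at T₀
NF = 35.5 − 22.3 = 13.2 dB

13.2 dB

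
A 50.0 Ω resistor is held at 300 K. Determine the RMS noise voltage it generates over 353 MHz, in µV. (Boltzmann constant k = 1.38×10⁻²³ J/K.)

17.1 µV

V_n = √(4kTRB)
4kTRB = 4 × 1.38×10⁻²³ × 300 × 5.00×10¹ × 3.53×10⁸ = 2.92×10⁻¹⁰ V²
V_n = √(2.92×10⁻¹⁰) = 1.71×10⁻⁵ V = 17.1 µV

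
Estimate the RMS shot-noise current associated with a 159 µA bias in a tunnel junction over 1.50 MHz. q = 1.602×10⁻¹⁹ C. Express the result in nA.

8.74 nA

I_n = √(2qI·B)
2qI·B = 2 × 1.602×10⁻¹⁹ × 1.59×10⁻⁴ × 1.50×10⁶ = 7.64×10⁻¹⁷ A²
I_n = √(7.64×10⁻¹⁷) = 8.74×10⁻⁹ A = 8.74 nA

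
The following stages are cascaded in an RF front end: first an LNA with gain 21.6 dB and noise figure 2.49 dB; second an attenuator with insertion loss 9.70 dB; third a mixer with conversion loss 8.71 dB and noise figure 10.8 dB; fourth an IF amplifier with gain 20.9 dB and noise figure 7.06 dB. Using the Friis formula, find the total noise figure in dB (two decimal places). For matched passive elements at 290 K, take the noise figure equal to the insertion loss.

6.53 dB

Convert to linear (a loss of L dB is a gain of −L dB): F_i = 10^(NF_i/10), G_i = 10^(G_i,dB/10)
  Stage 1: F_1 = 10^(2.49/10) = 1.774, G_1 = 10^(21.6/10) = 144.5
  Stage 2: F_2 = 10^(9.70/10) = 9.333, G_2 = 10^(−9.70/10) = 0.1072
  Stage 3: F_3 = 10^(10.8/10) = 12.02, G_3 = 10^(−8.71/10) = 0.1346
  Stage 4: F_4 = 10^(7.06/10) = 5.082, G_4 = 10^(20.9/10) = 123.0
Friis cascade:
  F = 1.774 + (9.333 − 1)/144.5 + (12.02 − 1)/15.49 + (5.082 − 1)/2.084 = 4.502
NF = 10 log₁₀(4.502) = 6.53 dB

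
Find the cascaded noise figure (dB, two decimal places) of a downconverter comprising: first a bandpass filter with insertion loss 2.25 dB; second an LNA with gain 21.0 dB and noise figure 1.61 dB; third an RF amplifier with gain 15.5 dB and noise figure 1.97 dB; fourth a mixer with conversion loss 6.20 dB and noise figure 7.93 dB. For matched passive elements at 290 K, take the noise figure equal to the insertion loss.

Convert to linear (a loss of L dB is a gain of −L dB): F_i = 10^(NF_i/10), G_i = 10^(G_i,dB/10)
  Stage 1: F_1 = 10^(2.25/10) = 1.679, G_1 = 10^(−2.25/10) = 0.5957
  Stage 2: F_2 = 10^(1.61/10) = 1.449, G_2 = 10^(21.0/10) = 125.9
  Stage 3: F_3 = 10^(1.97/10) = 1.574, G_3 = 10^(15.5/10) = 35.48
  Stage 4: F_4 = 10^(7.93/10) = 6.209, G_4 = 10^(−6.20/10) = 0.2399
Friis cascade:
  F = 1.679 + (1.449 − 1)/0.5957 + (1.574 − 1)/74.99 + (6.209 − 1)/2661 = 2.442
NF = 10 log₁₀(2.442) = 3.88 dB

3.88 dB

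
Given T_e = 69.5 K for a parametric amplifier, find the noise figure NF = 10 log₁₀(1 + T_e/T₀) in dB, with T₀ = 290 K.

0.933 dB

F = 1 + T_e/T₀ = 1 + 69.5/290 = 1.23966
NF = 10 log₁₀(1.23966) = 0.933 dB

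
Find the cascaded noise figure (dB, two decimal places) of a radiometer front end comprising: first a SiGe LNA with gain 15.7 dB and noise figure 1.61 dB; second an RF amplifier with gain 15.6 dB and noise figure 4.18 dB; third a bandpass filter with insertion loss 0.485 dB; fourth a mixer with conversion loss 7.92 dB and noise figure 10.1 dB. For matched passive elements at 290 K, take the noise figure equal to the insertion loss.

1.76 dB

Convert to linear (a loss of L dB is a gain of −L dB): F_i = 10^(NF_i/10), G_i = 10^(G_i,dB/10)
  Stage 1: F_1 = 10^(1.61/10) = 1.449, G_1 = 10^(15.7/10) = 37.15
  Stage 2: F_2 = 10^(4.18/10) = 2.618, G_2 = 10^(15.6/10) = 36.31
  Stage 3: F_3 = 10^(0.485/10) = 1.118, G_3 = 10^(−0.485/10) = 0.8943
  Stage 4: F_4 = 10^(10.1/10) = 10.23, G_4 = 10^(−7.92/10) = 0.1614
Friis cascade:
  F = 1.449 + (2.618 − 1)/37.15 + (1.118 − 1)/1349 + (10.23 − 1)/1206 = 1.500
NF = 10 log₁₀(1.500) = 1.76 dB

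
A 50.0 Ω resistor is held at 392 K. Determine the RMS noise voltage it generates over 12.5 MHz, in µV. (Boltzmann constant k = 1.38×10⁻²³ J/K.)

3.68 µV

V_n = √(4kTRB)
4kTRB = 4 × 1.38×10⁻²³ × 392 × 5.00×10¹ × 1.25×10⁷ = 1.35×10⁻¹¹ V²
V_n = √(1.35×10⁻¹¹) = 3.68×10⁻⁶ V = 3.68 µV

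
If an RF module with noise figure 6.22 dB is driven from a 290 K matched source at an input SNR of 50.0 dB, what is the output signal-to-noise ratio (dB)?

By definition F = SNR_in/SNR_out, so in dB: SNR_out = SNR_in − NF
SNR_out = 50.0 − 6.22 = 43.78 dB

43.78 dB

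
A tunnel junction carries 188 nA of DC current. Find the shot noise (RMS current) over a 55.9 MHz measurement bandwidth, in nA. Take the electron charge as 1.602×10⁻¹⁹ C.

I_n = √(2qI·B)
2qI·B = 2 × 1.602×10⁻¹⁹ × 1.88×10⁻⁷ × 5.59×10⁷ = 3.37×10⁻¹⁸ A²
I_n = √(3.37×10⁻¹⁸) = 1.83×10⁻⁹ A = 1.83 nA

1.83 nA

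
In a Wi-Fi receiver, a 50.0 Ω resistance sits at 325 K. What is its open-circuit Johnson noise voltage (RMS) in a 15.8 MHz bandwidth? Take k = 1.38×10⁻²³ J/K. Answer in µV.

V_n = √(4kTRB)
4kTRB = 4 × 1.38×10⁻²³ × 325 × 5.00×10¹ × 1.58×10⁷ = 1.42×10⁻¹¹ V²
V_n = √(1.42×10⁻¹¹) = 3.76×10⁻⁶ V = 3.76 µV

3.76 µV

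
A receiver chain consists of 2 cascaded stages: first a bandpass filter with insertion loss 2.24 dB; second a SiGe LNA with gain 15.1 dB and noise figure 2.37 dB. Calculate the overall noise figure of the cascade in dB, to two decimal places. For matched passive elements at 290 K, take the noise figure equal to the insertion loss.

4.61 dB

Convert to linear (a loss of L dB is a gain of −L dB): F_i = 10^(NF_i/10), G_i = 10^(G_i,dB/10)
  Stage 1: F_1 = 10^(2.24/10) = 1.675, G_1 = 10^(−2.24/10) = 0.5970
  Stage 2: F_2 = 10^(2.37/10) = 1.726, G_2 = 10^(15.1/10) = 32.36
Friis cascade:
  F = 1.675 + (1.726 − 1)/0.5970 = 2.891
NF = 10 log₁₀(2.891) = 4.61 dB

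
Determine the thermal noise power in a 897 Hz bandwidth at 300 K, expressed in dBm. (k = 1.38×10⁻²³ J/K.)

P_n = kTB = 1.38×10⁻²³ × 300 × 8.97×10² = 3.71×10⁻¹⁸ W
In dBm: 10 log₁₀(3.71×10⁻¹⁸ / 10⁻³) = −144.3 dBm

−144.3 dBm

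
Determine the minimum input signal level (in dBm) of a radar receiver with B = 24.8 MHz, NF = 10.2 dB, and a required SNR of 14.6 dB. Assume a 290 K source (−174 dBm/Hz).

−75.3 dBm

Sensitivity = −174 + 10 log₁₀(B) + NF + SNR_min
= −174 + 73.94 + 10.2 + 14.6
= −75.26 dBm → −75.3 dBm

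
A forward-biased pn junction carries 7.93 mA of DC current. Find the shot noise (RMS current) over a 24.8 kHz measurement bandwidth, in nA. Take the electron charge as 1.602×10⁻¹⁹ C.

I_n = √(2qI·B)
2qI·B = 2 × 1.602×10⁻¹⁹ × 7.93×10⁻³ × 2.48×10⁴ = 6.30×10⁻¹⁷ A²
I_n = √(6.30×10⁻¹⁷) = 7.94×10⁻⁹ A = 7.94 nA

7.94 nA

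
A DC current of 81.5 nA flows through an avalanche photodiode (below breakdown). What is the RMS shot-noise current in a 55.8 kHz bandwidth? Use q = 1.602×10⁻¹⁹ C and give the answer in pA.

I_n = √(2qI·B)
2qI·B = 2 × 1.602×10⁻¹⁹ × 8.15×10⁻⁸ × 5.58×10⁴ = 1.46×10⁻²¹ A²
I_n = √(1.46×10⁻²¹) = 3.82×10⁻¹¹ A = 38.2 pA

38.2 pA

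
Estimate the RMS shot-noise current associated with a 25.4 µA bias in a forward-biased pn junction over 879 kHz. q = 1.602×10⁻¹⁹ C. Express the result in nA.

I_n = √(2qI·B)
2qI·B = 2 × 1.602×10⁻¹⁹ × 2.54×10⁻⁵ × 8.79×10⁵ = 7.15×10⁻¹⁸ A²
I_n = √(7.15×10⁻¹⁸) = 2.67×10⁻⁹ A = 2.67 nA

2.67 nA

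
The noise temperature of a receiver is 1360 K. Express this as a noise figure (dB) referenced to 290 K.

F = 1 + T_e/T₀ = 1 + 1360/290 = 5.68966
NF = 10 log₁₀(5.68966) = 7.55 dB

7.55 dB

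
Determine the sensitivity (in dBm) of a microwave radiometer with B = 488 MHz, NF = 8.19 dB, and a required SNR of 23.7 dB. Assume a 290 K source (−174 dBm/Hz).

Sensitivity = −174 + 10 log₁₀(B) + NF + SNR_min
= −174 + 86.88 + 8.19 + 23.7
= −55.23 dBm → −55.2 dBm

−55.2 dBm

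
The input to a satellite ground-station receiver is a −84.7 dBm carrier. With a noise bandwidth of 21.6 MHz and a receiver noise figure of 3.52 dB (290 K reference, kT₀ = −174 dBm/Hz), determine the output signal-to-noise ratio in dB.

12.4 dB

Noise floor: N = −174 + 10 log₁₀(B) + NF
10 log₁₀(2.16×10⁷) = 73.34 dB
N = −174 + 73.34 + 3.52 = −97.14 dBm
SNR = P_sig − N = −84.7 − (−97.14) = 12.44 dB → 12.4 dB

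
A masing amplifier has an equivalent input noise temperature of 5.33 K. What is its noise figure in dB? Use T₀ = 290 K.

0.079 dB

F = 1 + T_e/T₀ = 1 + 5.33/290 = 1.01838
NF = 10 log₁₀(1.01838) = 0.079 dB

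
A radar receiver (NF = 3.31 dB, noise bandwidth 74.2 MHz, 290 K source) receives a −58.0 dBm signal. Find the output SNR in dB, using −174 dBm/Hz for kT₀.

34.0 dB

Noise floor: N = −174 + 10 log₁₀(B) + NF
10 log₁₀(7.42×10⁷) = 78.7 dB
N = −174 + 78.7 + 3.31 = −91.99 dBm
SNR = P_sig − N = −58.0 − (−91.99) = 33.99 dB → 34.0 dB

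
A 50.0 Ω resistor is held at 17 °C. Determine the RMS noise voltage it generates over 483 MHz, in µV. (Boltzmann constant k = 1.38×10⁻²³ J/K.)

19.7 µV

T = 17 °C + 273.15 = 290.15 K
V_n = √(4kTRB)
4kTRB = 4 × 1.38×10⁻²³ × 290.15 × 5.00×10¹ × 4.83×10⁸ = 3.87×10⁻¹⁰ V²
V_n = √(3.87×10⁻¹⁰) = 1.97×10⁻⁵ V = 19.7 µV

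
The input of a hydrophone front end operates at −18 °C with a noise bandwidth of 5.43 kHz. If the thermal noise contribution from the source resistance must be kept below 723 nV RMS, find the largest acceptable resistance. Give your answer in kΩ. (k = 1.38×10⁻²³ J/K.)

6.84 kΩ

T = −18 °C + 273.15 = 255.15 K
Johnson–Nyquist: V_n = √(4kTRB) ⇒ R = V_n² / (4kTB)
4kTB = 4 × 1.38×10⁻²³ × 255.15 × 5.43×10³ = 7.65×10⁻¹⁷
R = (7.23×10⁻⁷)² / 7.65×10⁻¹⁷ = 6.84×10³ Ω = 6.84 kΩ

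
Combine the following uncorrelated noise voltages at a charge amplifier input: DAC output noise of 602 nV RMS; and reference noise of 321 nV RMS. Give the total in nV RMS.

Uncorrelated sources add in power (mean-square): V_tot = √(ΣV_i²)
V_tot = √[(6.02×10⁻⁷)² + (3.21×10⁻⁷)²] = 6.82×10⁻⁷ V = 682 nV

682 nV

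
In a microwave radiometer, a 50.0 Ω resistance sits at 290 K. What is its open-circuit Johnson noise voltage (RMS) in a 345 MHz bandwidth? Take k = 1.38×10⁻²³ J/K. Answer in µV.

16.6 µV

V_n = √(4kTRB)
4kTRB = 4 × 1.38×10⁻²³ × 290 × 5.00×10¹ × 3.45×10⁸ = 2.76×10⁻¹⁰ V²
V_n = √(2.76×10⁻¹⁰) = 1.66×10⁻⁵ V = 16.6 µV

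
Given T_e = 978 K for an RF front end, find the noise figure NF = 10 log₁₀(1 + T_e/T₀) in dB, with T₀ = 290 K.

F = 1 + T_e/T₀ = 1 + 978/290 = 4.37241
NF = 10 log₁₀(4.37241) = 6.41 dB

6.41 dB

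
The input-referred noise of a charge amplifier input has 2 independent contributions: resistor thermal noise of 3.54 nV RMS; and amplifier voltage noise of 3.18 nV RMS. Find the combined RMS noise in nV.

Uncorrelated sources add in power (mean-square): V_tot = √(ΣV_i²)
V_tot = √[(3.54×10⁻⁹)² + (3.18×10⁻⁹)²] = 4.76×10⁻⁹ V = 4.76 nV

4.76 nV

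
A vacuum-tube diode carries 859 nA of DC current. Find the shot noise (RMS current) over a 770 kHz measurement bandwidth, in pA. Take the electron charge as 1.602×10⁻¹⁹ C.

I_n = √(2qI·B)
2qI·B = 2 × 1.602×10⁻¹⁹ × 8.59×10⁻⁷ × 7.70×10⁵ = 2.12×10⁻¹⁹ A²
I_n = √(2.12×10⁻¹⁹) = 4.60×10⁻¹⁰ A = 460 pA

460 pA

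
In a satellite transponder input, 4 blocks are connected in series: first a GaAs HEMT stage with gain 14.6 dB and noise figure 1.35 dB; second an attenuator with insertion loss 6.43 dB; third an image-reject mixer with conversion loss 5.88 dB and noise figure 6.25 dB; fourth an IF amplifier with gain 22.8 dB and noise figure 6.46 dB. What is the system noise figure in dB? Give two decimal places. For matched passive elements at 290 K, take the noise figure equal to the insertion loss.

Convert to linear (a loss of L dB is a gain of −L dB): F_i = 10^(NF_i/10), G_i = 10^(G_i,dB/10)
  Stage 1: F_1 = 10^(1.35/10) = 1.365, G_1 = 10^(14.6/10) = 28.84
  Stage 2: F_2 = 10^(6.43/10) = 4.395, G_2 = 10^(−6.43/10) = 0.2275
  Stage 3: F_3 = 10^(6.25/10) = 4.217, G_3 = 10^(−5.88/10) = 0.2582
  Stage 4: F_4 = 10^(6.46/10) = 4.426, G_4 = 10^(22.8/10) = 190.5
Friis cascade:
  F = 1.365 + (4.395 − 1)/28.84 + (4.217 − 1)/6.561 + (4.426 − 1)/1.694 = 3.995
NF = 10 log₁₀(3.995) = 6.01 dB

6.01 dB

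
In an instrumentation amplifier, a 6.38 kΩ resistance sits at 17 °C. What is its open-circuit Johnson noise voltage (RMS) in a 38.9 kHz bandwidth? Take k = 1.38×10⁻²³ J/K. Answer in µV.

T = 17 °C + 273.15 = 290.15 K
V_n = √(4kTRB)
4kTRB = 4 × 1.38×10⁻²³ × 290.15 × 6.38×10³ × 3.89×10⁴ = 3.97×10⁻¹² V²
V_n = √(3.97×10⁻¹²) = 1.99×10⁻⁶ V = 1.99 µV

1.99 µV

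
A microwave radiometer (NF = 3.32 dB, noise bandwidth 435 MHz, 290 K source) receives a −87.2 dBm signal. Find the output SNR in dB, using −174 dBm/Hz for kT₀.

Noise floor: N = −174 + 10 log₁₀(B) + NF
10 log₁₀(4.35×10⁸) = 86.38 dB
N = −174 + 86.38 + 3.32 = −84.30 dBm
SNR = P_sig − N = −87.2 − (−84.30) = −2.90 dB → −2.9 dB

−2.9 dB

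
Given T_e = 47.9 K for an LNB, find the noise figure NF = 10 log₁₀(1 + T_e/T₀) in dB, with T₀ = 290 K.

F = 1 + T_e/T₀ = 1 + 47.9/290 = 1.16517
NF = 10 log₁₀(1.16517) = 0.664 dB

0.664 dB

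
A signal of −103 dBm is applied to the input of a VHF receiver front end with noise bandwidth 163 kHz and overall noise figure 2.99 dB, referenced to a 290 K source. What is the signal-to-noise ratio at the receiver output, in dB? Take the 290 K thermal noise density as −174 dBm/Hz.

Noise floor: N = −174 + 10 log₁₀(B) + NF
10 log₁₀(1.63×10⁵) = 52.12 dB
N = −174 + 52.12 + 2.99 = −118.89 dBm
SNR = P_sig − N = −103 − (−118.89) = 15.89 dB → 15.9 dB

15.9 dB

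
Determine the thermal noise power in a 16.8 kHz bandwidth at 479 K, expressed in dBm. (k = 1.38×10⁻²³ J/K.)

P_n = kTB = 1.38×10⁻²³ × 479 × 1.68×10⁴ = 1.11×10⁻¹⁶ W
In dBm: 10 log₁₀(1.11×10⁻¹⁶ / 10⁻³) = −129.5 dBm

−129.5 dBm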